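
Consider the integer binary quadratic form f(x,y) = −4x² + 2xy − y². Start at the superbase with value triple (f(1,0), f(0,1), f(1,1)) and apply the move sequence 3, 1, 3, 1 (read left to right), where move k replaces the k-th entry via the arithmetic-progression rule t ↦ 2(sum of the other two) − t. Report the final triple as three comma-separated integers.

start (-4,-1,-3) = (f(1,0),f(0,1),f(1,1))
replace slot 3: 2·((-4)+(-1)) − (-3) = -7 → (-4,-1,-7)
replace slot 1: 2·((-1)+(-7)) − (-4) = -12 → (-12,-1,-7)
replace slot 3: 2·((-12)+(-1)) − (-7) = -19 → (-12,-1,-19)
replace slot 1: 2·((-1)+(-19)) − (-12) = -28 → (-28,-1,-19)

-28,-1,-19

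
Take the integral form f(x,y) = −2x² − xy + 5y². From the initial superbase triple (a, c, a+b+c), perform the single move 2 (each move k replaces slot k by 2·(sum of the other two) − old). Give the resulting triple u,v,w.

start (-2,5,2) = (f(1,0),f(0,1),f(1,1))
replace slot 2: 2·((-2)+2) − 5 = -5 → (-2,-5,2)

-2,-5,2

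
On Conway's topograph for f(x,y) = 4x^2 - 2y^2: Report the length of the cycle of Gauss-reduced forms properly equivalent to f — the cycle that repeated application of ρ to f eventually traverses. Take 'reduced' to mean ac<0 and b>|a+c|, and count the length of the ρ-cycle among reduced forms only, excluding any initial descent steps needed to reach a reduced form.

D = 32, ⌊√D⌋ = 5
descent: ρ → (-2,4,2)  [lands on river]
river: ρ → (2,4,-2)
ρ-cycle length = 2 (tail of 1 descent step not counted)

2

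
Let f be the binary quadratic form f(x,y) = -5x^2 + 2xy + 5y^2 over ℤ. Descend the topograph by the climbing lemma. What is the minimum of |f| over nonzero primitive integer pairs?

river: ρ → (5,8,-2)
river: ρ → (-2,8,5)
river: ρ → (5,2,-5)
river: ρ → (-5,8,2)
river: ρ → (2,8,-5)
river: ρ → (-5,2,5)
closes: descent 0, river 6
min |a| on river = 2

2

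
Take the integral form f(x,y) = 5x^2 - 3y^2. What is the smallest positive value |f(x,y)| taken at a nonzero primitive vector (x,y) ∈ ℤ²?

descent: ρ → (-3,6,2)  [lands on river]
river: ρ → (2,6,-3)
closes: descent 1, river 2
min |a| on river = 2

2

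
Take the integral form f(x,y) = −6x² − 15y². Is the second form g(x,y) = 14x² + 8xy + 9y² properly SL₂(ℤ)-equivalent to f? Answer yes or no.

D₁ = -360, D₂ = -440
discriminants differ ⇒ not SL₂(ℤ)-equivalent

no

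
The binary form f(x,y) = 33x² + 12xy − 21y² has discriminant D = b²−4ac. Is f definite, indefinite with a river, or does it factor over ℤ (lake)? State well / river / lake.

D = b²−4ac = 12² − 4·33·(-21) = 2916
D = 54² is a perfect square ⇒ form factors over ℤ ⇒ lakes

lake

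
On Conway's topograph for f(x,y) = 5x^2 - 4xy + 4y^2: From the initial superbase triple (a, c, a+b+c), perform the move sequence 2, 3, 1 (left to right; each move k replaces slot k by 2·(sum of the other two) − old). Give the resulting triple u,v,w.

start (5,4,5) = (f(1,0),f(0,1),f(1,1))
replace slot 2: 2·(5+5) − 4 = 16 → (5,16,5)
replace slot 3: 2·(5+16) − 5 = 37 → (5,16,37)
replace slot 1: 2·(16+37) − 5 = 101 → (101,16,37)

101,16,37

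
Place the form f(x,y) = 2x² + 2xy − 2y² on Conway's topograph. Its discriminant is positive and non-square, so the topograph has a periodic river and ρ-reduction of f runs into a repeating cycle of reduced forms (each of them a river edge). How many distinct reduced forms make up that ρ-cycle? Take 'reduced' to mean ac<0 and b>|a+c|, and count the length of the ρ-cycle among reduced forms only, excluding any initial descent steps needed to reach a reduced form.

D = 20, ⌊√D⌋ = 4
river: ρ → (-2,2,2)
river: ρ → (2,2,-2)
ρ-cycle length = 2 (tail of 0 descent steps not counted)

2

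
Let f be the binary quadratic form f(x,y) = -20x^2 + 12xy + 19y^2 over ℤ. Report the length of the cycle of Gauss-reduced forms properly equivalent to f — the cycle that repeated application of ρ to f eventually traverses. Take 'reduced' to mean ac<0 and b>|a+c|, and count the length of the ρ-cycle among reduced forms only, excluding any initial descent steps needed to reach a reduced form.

D = 1664, ⌊√D⌋ = 40
river: ρ → (19,26,-13)
river: ρ → (-13,26,19)
river: ρ → (19,12,-20)
river: ρ → (-20,28,11)
river: ρ → (11,38,-5)
river: ρ → (-5,32,32)
river: ρ → (32,32,-5)
river: ρ → (-5,38,11)
river: ρ → (11,28,-20)
river: ρ → (-20,12,19)
ρ-cycle length = 10 (tail of 0 descent steps not counted)

10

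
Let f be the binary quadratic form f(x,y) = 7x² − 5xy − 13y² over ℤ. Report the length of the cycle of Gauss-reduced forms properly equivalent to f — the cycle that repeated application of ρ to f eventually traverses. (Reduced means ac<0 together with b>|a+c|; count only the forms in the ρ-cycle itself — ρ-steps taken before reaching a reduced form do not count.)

D = 389, ⌊√D⌋ = 19
descent: ρ → (-13,5,7)
descent: ρ → (7,9,-11)  [lands on river]
river: ρ → (-11,13,5)
river: ρ → (5,17,-5)
river: ρ → (-5,13,11)
river: ρ → (11,9,-7)
river: ρ → (-7,19,1)
river: ρ → (1,19,-7)
river: ρ → (-7,9,11)
river: ρ → (11,13,-5)
river: ρ → (-5,17,5)
river: ρ → (5,13,-11)
river: ρ → (-11,9,7)
river: ρ → (7,19,-1)
river: ρ → (-1,19,7)
ρ-cycle length = 14 (tail of 2 descent steps not counted)

14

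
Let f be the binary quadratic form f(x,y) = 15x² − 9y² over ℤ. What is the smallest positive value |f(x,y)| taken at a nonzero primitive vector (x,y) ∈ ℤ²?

descent: ρ → (-9,18,6)  [lands on river]
river: ρ → (6,18,-9)
closes: descent 1, river 2
min |a| on river = 6

6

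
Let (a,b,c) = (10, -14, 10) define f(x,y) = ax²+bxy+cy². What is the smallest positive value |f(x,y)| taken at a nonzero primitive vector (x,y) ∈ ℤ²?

translate: b→6 (≡-14 mod 20), so (10,-14,10)→(10,6,6)
flip: (10,6,6)→(6,-6,10)
translate: b→6 (≡-6 mod 12), so (6,-6,10)→(6,6,10)
reduced (well bottom): (6,6,10) with a≤c, −a<b≤a
well minimum = a = 6

6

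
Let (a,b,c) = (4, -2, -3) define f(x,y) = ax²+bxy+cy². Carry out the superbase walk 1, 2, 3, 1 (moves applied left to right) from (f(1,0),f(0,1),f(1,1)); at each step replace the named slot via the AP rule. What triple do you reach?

start (4,-3,-1) = (f(1,0),f(0,1),f(1,1))
replace slot 1: 2·((-3)+(-1)) − 4 = -12 → (-12,-3,-1)
replace slot 2: 2·((-12)+(-1)) − (-3) = -23 → (-12,-23,-1)
replace slot 3: 2·((-12)+(-23)) − (-1) = -69 → (-12,-23,-69)
replace slot 1: 2·((-23)+(-69)) − (-12) = -172 → (-172,-23,-69)

-172,-23,-69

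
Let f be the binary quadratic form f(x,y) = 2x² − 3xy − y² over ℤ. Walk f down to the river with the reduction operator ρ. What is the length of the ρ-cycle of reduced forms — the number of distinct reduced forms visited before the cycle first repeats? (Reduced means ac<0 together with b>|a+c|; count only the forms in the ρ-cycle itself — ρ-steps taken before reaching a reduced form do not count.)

D = 17, ⌊√D⌋ = 4
descent: ρ → (-1,3,2)  [lands on river]
river: ρ → (2,1,-2)
river: ρ → (-2,3,1)
river: ρ → (1,3,-2)
river: ρ → (-2,1,2)
river: ρ → (2,3,-1)
ρ-cycle length = 6 (tail of 1 descent step not counted)

6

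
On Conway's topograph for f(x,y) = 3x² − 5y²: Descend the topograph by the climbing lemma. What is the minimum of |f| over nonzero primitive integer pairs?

descent: ρ → (-5,0,3)
descent: ρ → (3,6,-2)  [lands on river]
river: ρ → (-2,6,3)
closes: descent 2, river 2
min |a| on river = 2

2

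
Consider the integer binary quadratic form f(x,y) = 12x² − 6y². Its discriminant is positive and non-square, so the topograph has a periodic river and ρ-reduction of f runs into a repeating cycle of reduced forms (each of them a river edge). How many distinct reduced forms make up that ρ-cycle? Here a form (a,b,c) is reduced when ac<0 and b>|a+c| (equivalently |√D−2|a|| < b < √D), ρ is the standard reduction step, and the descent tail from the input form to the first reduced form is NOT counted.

D = 288, ⌊√D⌋ = 16
descent: ρ → (-6,12,6)  [lands on river]
river: ρ → (6,12,-6)
ρ-cycle length = 2 (tail of 1 descent step not counted)

2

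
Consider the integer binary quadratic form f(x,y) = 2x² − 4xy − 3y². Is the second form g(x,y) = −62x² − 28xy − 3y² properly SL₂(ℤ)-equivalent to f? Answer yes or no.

D₁ = 40, D₂ = 40
river cycle of f (length 6): (-3, 4, 2), (2, 4, -3), (-3, 2, 3), (3, 4, -2), (-2, 4, 3), (3, 2, -3)
river cycle of g (length 6): (-3, 4, 2), (2, 4, -3), (-3, 2, 3), (3, 4, -2), (-2, 4, 3), (3, 2, -3)
cycles coincide ⇒ equivalent

yes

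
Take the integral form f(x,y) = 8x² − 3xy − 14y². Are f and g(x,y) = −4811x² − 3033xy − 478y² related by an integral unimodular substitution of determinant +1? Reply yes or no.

D₁ = 457, D₂ = 457
river cycle of f (length 46): (8, 13, -9), (-9, 5, 12), (12, 19, -2), (-2, 21, 2), (2, 19, -12), (-12, 5, 9), (9, 13, -8), (-8, 19, 3), (3, 17, -14), (-14, 11, 6), … (36 more)
river cycle of g (length 46): (8, 13, -9), (-9, 5, 12), (12, 19, -2), (-2, 21, 2), (2, 19, -12), (-12, 5, 9), (9, 13, -8), (-8, 19, 3), (3, 17, -14), (-14, 11, 6), … (36 more)
cycles coincide ⇒ equivalent

yes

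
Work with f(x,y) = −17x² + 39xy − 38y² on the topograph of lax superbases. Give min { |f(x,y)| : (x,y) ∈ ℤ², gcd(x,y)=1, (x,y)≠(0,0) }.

translate: b→-5 (≡-39 mod 34), so (17,-39,38)→(17,-5,16)
flip: (17,-5,16)→(16,5,17)
reduced (well bottom): (16,5,17) with a≤c, −a<b≤a
well minimum |f| = |-16| = 16 (negative-definite)

16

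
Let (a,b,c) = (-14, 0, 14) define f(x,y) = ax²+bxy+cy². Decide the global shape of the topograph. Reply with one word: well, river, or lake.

D = b²−4ac = 0² − 4·(-14)·14 = 784
D = 28² is a perfect square ⇒ form factors over ℤ ⇒ lakes

lake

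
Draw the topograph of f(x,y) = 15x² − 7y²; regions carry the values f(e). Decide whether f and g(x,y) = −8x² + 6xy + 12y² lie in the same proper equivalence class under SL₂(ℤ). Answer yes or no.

D₁ = 420, D₂ = 420
river cycle of f (length 4): (-7, 14, 8), (8, 18, -3), (-3, 18, 8), (8, 14, -7)
river cycle of g (length 6): (12, 18, -2), (-2, 18, 12), (12, 6, -8), (-8, 10, 10), (10, 10, -8), (-8, 6, 12)
cycles differ ⇒ inequivalent

no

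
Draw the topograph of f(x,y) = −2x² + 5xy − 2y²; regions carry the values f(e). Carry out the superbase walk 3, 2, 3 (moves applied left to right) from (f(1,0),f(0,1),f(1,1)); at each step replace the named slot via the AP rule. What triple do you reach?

start (-2,-2,1) = (f(1,0),f(0,1),f(1,1))
replace slot 3: 2·((-2)+(-2)) − 1 = -9 → (-2,-2,-9)
replace slot 2: 2·((-2)+(-9)) − (-2) = -20 → (-2,-20,-9)
replace slot 3: 2·((-2)+(-20)) − (-9) = -35 → (-2,-20,-35)

-2,-20,-35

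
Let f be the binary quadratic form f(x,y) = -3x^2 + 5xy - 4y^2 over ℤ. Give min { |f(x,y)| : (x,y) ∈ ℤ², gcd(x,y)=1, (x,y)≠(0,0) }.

translate: b→1 (≡-5 mod 6), so (3,-5,4)→(3,1,2)
flip: (3,1,2)→(2,-1,3)
reduced (well bottom): (2,-1,3) with a≤c, −a<b≤a
well minimum |f| = |-2| = 2 (negative-definite)

2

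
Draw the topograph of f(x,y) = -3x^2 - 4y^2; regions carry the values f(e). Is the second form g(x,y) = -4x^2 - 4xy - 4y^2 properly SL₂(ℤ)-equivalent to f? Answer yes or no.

D₁ = -48, D₂ = -48
f is negative-definite; reduce −f:
−f: reduced (well bottom): (3,0,4) with a≤c, −a<b≤a
flip sign back: reduced form of f is (-3,0,-4)
g is negative-definite; reduce −g:
−g: reduced (well bottom): (4,4,4) with a≤c, −a<b≤a
flip sign back: reduced form of g is (-4,-4,-4)
reduced forms (-3, 0, -4) vs (-4, -4, -4) ⇒ inequivalent

no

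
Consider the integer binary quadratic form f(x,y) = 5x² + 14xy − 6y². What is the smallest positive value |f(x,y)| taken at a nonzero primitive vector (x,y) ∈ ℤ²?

river: ρ → (-6,10,9)
river: ρ → (9,8,-7)
river: ρ → (-7,6,10)
river: ρ → (10,14,-3)
river: ρ → (-3,16,5)
river: ρ → (5,14,-6)
closes: descent 0, river 6
min |a| on river = 3

3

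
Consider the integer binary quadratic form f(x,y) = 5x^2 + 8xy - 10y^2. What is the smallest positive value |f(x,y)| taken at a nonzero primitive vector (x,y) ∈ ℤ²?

river: ρ → (-10,12,3)
river: ρ → (3,12,-10)
river: ρ → (-10,8,5)
river: ρ → (5,12,-6)
river: ρ → (-6,12,5)
river: ρ → (5,8,-10)
closes: descent 0, river 6
min |a| on river = 3

3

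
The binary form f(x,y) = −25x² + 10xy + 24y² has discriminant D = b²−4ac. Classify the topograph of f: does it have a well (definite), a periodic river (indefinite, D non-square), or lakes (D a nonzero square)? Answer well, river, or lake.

D = b²−4ac = 10² − 4·(-25)·24 = 2500
D = 50² is a perfect square ⇒ form factors over ℤ ⇒ lakes

lake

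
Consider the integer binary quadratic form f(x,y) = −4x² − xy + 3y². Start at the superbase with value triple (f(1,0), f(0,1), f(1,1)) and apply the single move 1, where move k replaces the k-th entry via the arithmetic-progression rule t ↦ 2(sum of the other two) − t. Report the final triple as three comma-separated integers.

start (-4,3,-2) = (f(1,0),f(0,1),f(1,1))
replace slot 1: 2·(3+(-2)) − (-4) = 6 → (6,3,-2)

6,3,-2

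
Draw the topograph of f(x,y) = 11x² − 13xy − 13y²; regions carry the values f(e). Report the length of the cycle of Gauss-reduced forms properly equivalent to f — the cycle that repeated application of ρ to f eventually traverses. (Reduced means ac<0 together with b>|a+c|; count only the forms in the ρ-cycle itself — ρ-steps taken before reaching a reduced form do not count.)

D = 741, ⌊√D⌋ = 27
descent: ρ → (-13,13,11)  [lands on river]
river: ρ → (11,9,-15)
river: ρ → (-15,21,5)
river: ρ → (5,19,-19)
river: ρ → (-19,19,5)
river: ρ → (5,21,-15)
river: ρ → (-15,9,11)
river: ρ → (11,13,-13)
ρ-cycle length = 8 (tail of 1 descent step not counted)

8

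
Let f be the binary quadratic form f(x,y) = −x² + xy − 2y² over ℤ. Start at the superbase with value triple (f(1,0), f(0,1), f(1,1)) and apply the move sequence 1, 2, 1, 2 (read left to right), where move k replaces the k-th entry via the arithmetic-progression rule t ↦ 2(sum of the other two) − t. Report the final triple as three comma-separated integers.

start (-1,-2,-2) = (f(1,0),f(0,1),f(1,1))
replace slot 1: 2·((-2)+(-2)) − (-1) = -7 → (-7,-2,-2)
replace slot 2: 2·((-7)+(-2)) − (-2) = -16 → (-7,-16,-2)
replace slot 1: 2·((-16)+(-2)) − (-7) = -29 → (-29,-16,-2)
replace slot 2: 2·((-29)+(-2)) − (-16) = -46 → (-29,-46,-2)

-29,-46,-2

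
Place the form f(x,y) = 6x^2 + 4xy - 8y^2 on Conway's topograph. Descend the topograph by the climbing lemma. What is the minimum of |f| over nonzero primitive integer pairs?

river: ρ → (-8,12,2)
river: ρ → (2,12,-8)
river: ρ → (-8,4,6)
river: ρ → (6,8,-6)
river: ρ → (-6,4,8)
river: ρ → (8,12,-2)
river: ρ → (-2,12,8)
river: ρ → (8,4,-6)
river: ρ → (-6,8,6)
river: ρ → (6,4,-8)
closes: descent 0, river 10
min |a| on river = 2

2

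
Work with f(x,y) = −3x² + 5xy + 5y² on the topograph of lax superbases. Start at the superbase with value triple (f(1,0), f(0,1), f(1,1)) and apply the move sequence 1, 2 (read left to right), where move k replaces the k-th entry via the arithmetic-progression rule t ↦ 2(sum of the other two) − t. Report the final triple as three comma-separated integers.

start (-3,5,7) = (f(1,0),f(0,1),f(1,1))
replace slot 1: 2·(5+7) − (-3) = 27 → (27,5,7)
replace slot 2: 2·(27+7) − 5 = 63 → (27,63,7)

27,63,7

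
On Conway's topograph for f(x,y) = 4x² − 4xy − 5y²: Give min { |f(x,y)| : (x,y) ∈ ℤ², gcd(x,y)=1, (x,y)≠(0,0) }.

descent: ρ → (-5,4,4)  [lands on river]
river: ρ → (4,4,-5)
river: ρ → (-5,6,3)
river: ρ → (3,6,-5)
closes: descent 1, river 4
min |a| on river = 3

3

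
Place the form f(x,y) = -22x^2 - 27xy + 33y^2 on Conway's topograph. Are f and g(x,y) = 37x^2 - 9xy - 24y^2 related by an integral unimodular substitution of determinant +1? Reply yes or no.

D₁ = 3633, D₂ = 3633
river cycle of f (length 24): (33, 27, -22), (-22, 17, 38), (38, 59, -1), (-1, 59, 38), (38, 17, -22), (-22, 27, 33), (33, 39, -16), (-16, 57, 6), (6, 51, -43), (-43, 35, 14), … (14 more)
river cycle of g (length 24): (-24, 57, 4), (4, 55, -38), (-38, 21, 21), (21, 21, -38), (-38, 55, 4), (4, 57, -24), (-24, 39, 22), (22, 49, -14), (-14, 35, 43), (43, 51, -6), … (14 more)
cycles differ ⇒ inequivalent

no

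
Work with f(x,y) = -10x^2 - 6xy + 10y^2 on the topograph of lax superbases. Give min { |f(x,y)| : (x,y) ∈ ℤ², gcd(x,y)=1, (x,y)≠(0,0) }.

descent: ρ → (10,6,-10)  [lands on river]
river: ρ → (-10,14,6)
river: ρ → (6,10,-14)
river: ρ → (-14,18,2)
river: ρ → (2,18,-14)
river: ρ → (-14,10,6)
river: ρ → (6,14,-10)
river: ρ → (-10,6,10)
river: ρ → (10,14,-6)
river: ρ → (-6,10,14)
river: ρ → (14,18,-2)
river: ρ → (-2,18,14)
river: ρ → (14,10,-6)
river: ρ → (-6,14,10)
closes: descent 1, river 14
min |a| on river = 2

2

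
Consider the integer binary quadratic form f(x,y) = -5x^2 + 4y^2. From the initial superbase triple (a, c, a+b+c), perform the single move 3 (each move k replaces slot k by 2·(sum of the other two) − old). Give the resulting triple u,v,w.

start (-5,4,-1) = (f(1,0),f(0,1),f(1,1))
replace slot 3: 2·((-5)+4) − (-1) = -1 → (-5,4,-1)

-5,4,-1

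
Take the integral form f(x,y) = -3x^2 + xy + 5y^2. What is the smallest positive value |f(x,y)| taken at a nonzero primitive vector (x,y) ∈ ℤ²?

descent: ρ → (5,-1,-3)
descent: ρ → (-3,7,1)  [lands on river]
river: ρ → (1,7,-3)
river: ρ → (-3,5,3)
river: ρ → (3,7,-1)
river: ρ → (-1,7,3)
river: ρ → (3,5,-3)
closes: descent 2, river 6
min |a| on river = 1

1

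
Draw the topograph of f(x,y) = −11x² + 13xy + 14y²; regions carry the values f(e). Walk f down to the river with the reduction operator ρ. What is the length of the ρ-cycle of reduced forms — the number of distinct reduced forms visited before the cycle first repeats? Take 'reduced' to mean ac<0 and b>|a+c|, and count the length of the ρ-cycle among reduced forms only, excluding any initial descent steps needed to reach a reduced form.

D = 785, ⌊√D⌋ = 28
river: ρ → (14,15,-10)
river: ρ → (-10,25,4)
river: ρ → (4,23,-16)
river: ρ → (-16,9,11)
river: ρ → (11,13,-14)
river: ρ → (-14,15,10)
river: ρ → (10,25,-4)
river: ρ → (-4,23,16)
river: ρ → (16,9,-11)
river: ρ → (-11,13,14)
ρ-cycle length = 10 (tail of 0 descent steps not counted)

10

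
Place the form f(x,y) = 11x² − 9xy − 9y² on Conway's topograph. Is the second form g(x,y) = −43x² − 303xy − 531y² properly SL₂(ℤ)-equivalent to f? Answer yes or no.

D₁ = 477, D₂ = 477
river cycle of f (length 8): (-9, 9, 11), (11, 13, -7), (-7, 15, 9), (9, 21, -1), (-1, 21, 9), (9, 15, -7), (-7, 13, 11), (11, 9, -9)
river cycle of g (length 8): (-7, 15, 9), (9, 21, -1), (-1, 21, 9), (9, 15, -7), (-7, 13, 11), (11, 9, -9), (-9, 9, 11), (11, 13, -7)
cycles coincide ⇒ equivalent

yes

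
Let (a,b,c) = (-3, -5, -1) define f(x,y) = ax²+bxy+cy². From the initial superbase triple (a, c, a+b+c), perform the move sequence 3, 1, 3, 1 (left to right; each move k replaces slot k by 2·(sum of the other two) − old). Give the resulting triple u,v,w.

start (-3,-1,-9) = (f(1,0),f(0,1),f(1,1))
replace slot 3: 2·((-3)+(-1)) − (-9) = 1 → (-3,-1,1)
replace slot 1: 2·((-1)+1) − (-3) = 3 → (3,-1,1)
replace slot 3: 2·(3+(-1)) − 1 = 3 → (3,-1,3)
replace slot 1: 2·((-1)+3) − 3 = 1 → (1,-1,3)

1,-1,3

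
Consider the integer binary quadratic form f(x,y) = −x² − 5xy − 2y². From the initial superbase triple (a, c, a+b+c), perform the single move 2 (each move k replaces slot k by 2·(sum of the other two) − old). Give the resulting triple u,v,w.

start (-1,-2,-8) = (f(1,0),f(0,1),f(1,1))
replace slot 2: 2·((-1)+(-8)) − (-2) = -16 → (-1,-16,-8)

-1,-16,-8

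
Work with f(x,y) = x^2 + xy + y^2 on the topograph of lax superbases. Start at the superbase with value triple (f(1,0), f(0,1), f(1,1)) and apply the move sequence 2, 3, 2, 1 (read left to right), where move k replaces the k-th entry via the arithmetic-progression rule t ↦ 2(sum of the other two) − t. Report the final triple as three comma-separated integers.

start (1,1,3) = (f(1,0),f(0,1),f(1,1))
replace slot 2: 2·(1+3) − 1 = 7 → (1,7,3)
replace slot 3: 2·(1+7) − 3 = 13 → (1,7,13)
replace slot 2: 2·(1+13) − 7 = 21 → (1,21,13)
replace slot 1: 2·(21+13) − 1 = 67 → (67,21,13)

67,21,13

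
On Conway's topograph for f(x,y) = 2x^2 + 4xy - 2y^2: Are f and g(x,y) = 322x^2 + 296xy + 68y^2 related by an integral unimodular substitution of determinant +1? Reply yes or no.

D₁ = 32, D₂ = 32
river cycle of f (length 2): (-2, 4, 2), (2, 4, -2)
river cycle of g (length 2): (2, 4, -2), (-2, 4, 2)
cycles coincide ⇒ equivalent

yes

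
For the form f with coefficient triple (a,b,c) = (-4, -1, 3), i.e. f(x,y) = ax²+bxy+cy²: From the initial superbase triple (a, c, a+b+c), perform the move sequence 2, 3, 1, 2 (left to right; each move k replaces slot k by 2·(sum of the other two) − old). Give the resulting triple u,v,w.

start (-4,3,-2) = (f(1,0),f(0,1),f(1,1))
replace slot 2: 2·((-4)+(-2)) − 3 = -15 → (-4,-15,-2)
replace slot 3: 2·((-4)+(-15)) − (-2) = -36 → (-4,-15,-36)
replace slot 1: 2·((-15)+(-36)) − (-4) = -98 → (-98,-15,-36)
replace slot 2: 2·((-98)+(-36)) − (-15) = -253 → (-98,-253,-36)

-98,-253,-36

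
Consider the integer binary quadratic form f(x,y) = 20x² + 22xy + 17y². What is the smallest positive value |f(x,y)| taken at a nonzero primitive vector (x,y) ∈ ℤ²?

translate: b→-18 (≡22 mod 40), so (20,22,17)→(20,-18,15)
flip: (20,-18,15)→(15,18,20)
translate: b→-12 (≡18 mod 30), so (15,18,20)→(15,-12,17)
reduced (well bottom): (15,-12,17) with a≤c, −a<b≤a
well minimum = a = 15

15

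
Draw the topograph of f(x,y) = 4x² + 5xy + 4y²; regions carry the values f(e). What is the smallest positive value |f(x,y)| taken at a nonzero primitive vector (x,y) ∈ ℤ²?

translate: b→-3 (≡5 mod 8), so (4,5,4)→(4,-3,3)
flip: (4,-3,3)→(3,3,4)
reduced (well bottom): (3,3,4) with a≤c, −a<b≤a
well minimum = a = 3

3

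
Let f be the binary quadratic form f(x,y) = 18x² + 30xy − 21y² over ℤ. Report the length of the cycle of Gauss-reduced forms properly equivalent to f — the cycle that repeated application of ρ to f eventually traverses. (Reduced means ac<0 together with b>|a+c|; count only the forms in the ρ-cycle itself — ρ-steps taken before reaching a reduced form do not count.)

D = 2412, ⌊√D⌋ = 49
river: ρ → (-21,12,27)
river: ρ → (27,42,-6)
river: ρ → (-6,42,27)
river: ρ → (27,12,-21)
river: ρ → (-21,30,18)
river: ρ → (18,42,-9)
river: ρ → (-9,48,3)
river: ρ → (3,48,-9)
river: ρ → (-9,42,18)
river: ρ → (18,30,-21)
ρ-cycle length = 10 (tail of 0 descent steps not counted)

10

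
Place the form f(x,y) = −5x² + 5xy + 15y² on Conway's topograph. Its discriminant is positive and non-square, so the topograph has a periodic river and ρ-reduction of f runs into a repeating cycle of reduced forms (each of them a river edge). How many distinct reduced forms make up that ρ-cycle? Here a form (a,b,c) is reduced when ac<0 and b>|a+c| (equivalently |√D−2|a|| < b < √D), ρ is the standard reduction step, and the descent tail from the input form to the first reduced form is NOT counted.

D = 325, ⌊√D⌋ = 18
descent: ρ → (15,-5,-5)
descent: ρ → (-5,15,5)  [lands on river]
river: ρ → (5,15,-5)
ρ-cycle length = 2 (tail of 2 descent steps not counted)

2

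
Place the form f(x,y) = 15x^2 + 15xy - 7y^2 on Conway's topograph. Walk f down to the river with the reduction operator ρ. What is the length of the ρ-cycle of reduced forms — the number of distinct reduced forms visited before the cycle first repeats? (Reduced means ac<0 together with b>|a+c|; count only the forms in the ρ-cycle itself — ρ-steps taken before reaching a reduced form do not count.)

D = 645, ⌊√D⌋ = 25
river: ρ → (-7,13,17)
river: ρ → (17,21,-3)
river: ρ → (-3,21,17)
river: ρ → (17,13,-7)
river: ρ → (-7,15,15)
river: ρ → (15,15,-7)
ρ-cycle length = 6 (tail of 0 descent steps not counted)

6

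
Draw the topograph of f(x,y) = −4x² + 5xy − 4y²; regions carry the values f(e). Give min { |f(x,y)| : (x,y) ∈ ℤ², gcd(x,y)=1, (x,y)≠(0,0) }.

translate: b→3 (≡-5 mod 8), so (4,-5,4)→(4,3,3)
flip: (4,3,3)→(3,-3,4)
translate: b→3 (≡-3 mod 6), so (3,-3,4)→(3,3,4)
reduced (well bottom): (3,3,4) with a≤c, −a<b≤a
well minimum |f| = |-3| = 3 (negative-definite)

3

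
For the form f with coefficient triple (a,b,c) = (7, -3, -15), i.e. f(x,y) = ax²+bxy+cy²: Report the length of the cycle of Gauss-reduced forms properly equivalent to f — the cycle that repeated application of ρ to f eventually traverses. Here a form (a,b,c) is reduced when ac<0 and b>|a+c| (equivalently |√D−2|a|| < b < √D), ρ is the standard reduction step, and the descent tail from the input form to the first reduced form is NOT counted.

D = 429, ⌊√D⌋ = 20
descent: ρ → (-15,3,7)
descent: ρ → (7,11,-11)  [lands on river]
river: ρ → (-11,11,7)
river: ρ → (7,17,-5)
river: ρ → (-5,13,13)
river: ρ → (13,13,-5)
river: ρ → (-5,17,7)
ρ-cycle length = 6 (tail of 2 descent steps not counted)

6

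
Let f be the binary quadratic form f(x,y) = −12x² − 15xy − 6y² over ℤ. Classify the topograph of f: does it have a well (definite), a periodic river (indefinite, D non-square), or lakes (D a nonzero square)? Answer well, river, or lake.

D = b²−4ac = (-15)² − 4·(-12)·(-6) = -63
D < 0 ⇒ definite ⇒ every region one sign ⇒ single well

well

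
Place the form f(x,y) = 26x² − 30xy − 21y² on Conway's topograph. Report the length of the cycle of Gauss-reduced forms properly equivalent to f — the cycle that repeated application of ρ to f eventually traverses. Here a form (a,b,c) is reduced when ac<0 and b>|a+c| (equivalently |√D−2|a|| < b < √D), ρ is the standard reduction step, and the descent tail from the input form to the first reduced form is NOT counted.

D = 3084, ⌊√D⌋ = 55
descent: ρ → (-21,30,26)  [lands on river]
river: ρ → (26,22,-25)
river: ρ → (-25,28,23)
river: ρ → (23,18,-30)
river: ρ → (-30,42,11)
river: ρ → (11,46,-22)
river: ρ → (-22,42,15)
river: ρ → (15,48,-13)
river: ρ → (-13,30,42)
river: ρ → (42,54,-1)
river: ρ → (-1,54,42)
river: ρ → (42,30,-13)
river: ρ → (-13,48,15)
river: ρ → (15,42,-22)
river: ρ → (-22,46,11)
river: ρ → (11,42,-30)
river: ρ → (-30,18,23)
river: ρ → (23,28,-25)
river: ρ → (-25,22,26)
river: ρ → (26,30,-21)
river: ρ → (-21,54,2)
river: ρ → (2,54,-21)
ρ-cycle length = 22 (tail of 1 descent step not counted)

22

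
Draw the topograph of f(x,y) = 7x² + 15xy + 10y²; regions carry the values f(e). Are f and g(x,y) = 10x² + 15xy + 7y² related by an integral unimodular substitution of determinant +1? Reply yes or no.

D₁ = -55, D₂ = -55
f: translate: b→1 (≡15 mod 14), so (7,15,10)→(7,1,2)
f: flip: (7,1,2)→(2,-1,7)
f: reduced (well bottom): (2,-1,7) with a≤c, −a<b≤a
g: translate: b→-5 (≡15 mod 20), so (10,15,7)→(10,-5,2)
g: flip: (10,-5,2)→(2,5,10)
g: translate: b→1 (≡5 mod 4), so (2,5,10)→(2,1,7)
g: reduced (well bottom): (2,1,7) with a≤c, −a<b≤a
reduced forms (2, -1, 7) vs (2, 1, 7) ⇒ inequivalent

no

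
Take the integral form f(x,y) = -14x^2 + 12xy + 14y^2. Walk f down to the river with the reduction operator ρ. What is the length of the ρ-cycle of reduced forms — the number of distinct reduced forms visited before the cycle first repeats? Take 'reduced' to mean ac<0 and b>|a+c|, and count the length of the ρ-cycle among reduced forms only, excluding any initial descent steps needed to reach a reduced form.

D = 928, ⌊√D⌋ = 30
river: ρ → (14,16,-12)
river: ρ → (-12,8,18)
river: ρ → (18,28,-2)
river: ρ → (-2,28,18)
river: ρ → (18,8,-12)
river: ρ → (-12,16,14)
river: ρ → (14,12,-14)
river: ρ → (-14,16,12)
river: ρ → (12,8,-18)
river: ρ → (-18,28,2)
river: ρ → (2,28,-18)
river: ρ → (-18,8,12)
river: ρ → (12,16,-14)
river: ρ → (-14,12,14)
ρ-cycle length = 14 (tail of 0 descent steps not counted)

14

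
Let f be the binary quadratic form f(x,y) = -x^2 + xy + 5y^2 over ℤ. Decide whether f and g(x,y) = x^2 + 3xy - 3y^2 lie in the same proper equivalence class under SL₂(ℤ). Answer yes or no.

D₁ = 21, D₂ = 21
river cycle of f (length 2): (-1, 3, 3), (3, 3, -1)
river cycle of g (length 2): (-3, 3, 1), (1, 3, -3)
cycles differ ⇒ inequivalent

no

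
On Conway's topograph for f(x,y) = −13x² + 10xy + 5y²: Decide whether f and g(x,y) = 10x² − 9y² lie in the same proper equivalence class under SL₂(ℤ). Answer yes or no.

D₁ = 360, D₂ = 360
river cycle of f (length 4): (5, 10, -13), (-13, 16, 2), (2, 16, -13), (-13, 10, 5)
river cycle of g (length 2): (-9, 18, 1), (1, 18, -9)
cycles differ ⇒ inequivalent

no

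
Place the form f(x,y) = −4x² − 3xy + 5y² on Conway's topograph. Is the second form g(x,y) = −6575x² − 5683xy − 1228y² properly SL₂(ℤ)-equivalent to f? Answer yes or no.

D₁ = 89, D₂ = 89
river cycle of f (length 14): (5, 3, -4), (-4, 5, 4), (4, 3, -5), (-5, 7, 2), (2, 9, -1), (-1, 9, 2), (2, 7, -5), (-5, 3, 4), (4, 5, -4), (-4, 3, 5), … (4 more)
river cycle of g (length 14): (-4, 5, 4), (4, 3, -5), (-5, 7, 2), (2, 9, -1), (-1, 9, 2), (2, 7, -5), (-5, 3, 4), (4, 5, -4), (-4, 3, 5), (5, 7, -2), … (4 more)
cycles coincide ⇒ equivalent

yes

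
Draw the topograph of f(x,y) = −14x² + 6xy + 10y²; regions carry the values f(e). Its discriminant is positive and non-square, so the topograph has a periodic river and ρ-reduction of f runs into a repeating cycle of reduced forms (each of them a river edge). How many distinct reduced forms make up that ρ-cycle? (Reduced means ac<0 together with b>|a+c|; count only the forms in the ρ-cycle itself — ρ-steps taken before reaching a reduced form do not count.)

D = 596, ⌊√D⌋ = 24
river: ρ → (10,14,-10)
river: ρ → (-10,6,14)
river: ρ → (14,22,-2)
river: ρ → (-2,22,14)
river: ρ → (14,6,-10)
river: ρ → (-10,14,10)
river: ρ → (10,6,-14)
river: ρ → (-14,22,2)
river: ρ → (2,22,-14)
river: ρ → (-14,6,10)
ρ-cycle length = 10 (tail of 0 descent steps not counted)

10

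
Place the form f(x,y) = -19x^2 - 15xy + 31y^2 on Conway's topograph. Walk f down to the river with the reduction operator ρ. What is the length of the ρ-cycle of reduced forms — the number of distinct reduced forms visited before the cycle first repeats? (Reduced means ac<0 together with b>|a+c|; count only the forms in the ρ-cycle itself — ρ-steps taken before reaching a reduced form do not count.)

D = 2581, ⌊√D⌋ = 50
descent: ρ → (31,15,-19)  [lands on river]
river: ρ → (-19,23,27)
river: ρ → (27,31,-15)
river: ρ → (-15,29,29)
river: ρ → (29,29,-15)
river: ρ → (-15,31,27)
river: ρ → (27,23,-19)
river: ρ → (-19,15,31)
river: ρ → (31,47,-3)
river: ρ → (-3,49,15)
river: ρ → (15,41,-15)
river: ρ → (-15,49,3)
river: ρ → (3,47,-31)
river: ρ → (-31,15,19)
river: ρ → (19,23,-27)
river: ρ → (-27,31,15)
river: ρ → (15,29,-29)
river: ρ → (-29,29,15)
river: ρ → (15,31,-27)
river: ρ → (-27,23,19)
river: ρ → (19,15,-31)
river: ρ → (-31,47,3)
river: ρ → (3,49,-15)
river: ρ → (-15,41,15)
river: ρ → (15,49,-3)
river: ρ → (-3,47,31)
ρ-cycle length = 26 (tail of 1 descent step not counted)

26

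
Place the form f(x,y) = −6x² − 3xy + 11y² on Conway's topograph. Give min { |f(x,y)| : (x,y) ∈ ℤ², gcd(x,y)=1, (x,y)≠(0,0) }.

descent: ρ → (11,3,-6)
descent: ρ → (-6,9,8)  [lands on river]
river: ρ → (8,7,-7)
river: ρ → (-7,7,8)
river: ρ → (8,9,-6)
river: ρ → (-6,15,2)
river: ρ → (2,13,-13)
river: ρ → (-13,13,2)
river: ρ → (2,15,-6)
closes: descent 2, river 8
min |a| on river = 2

2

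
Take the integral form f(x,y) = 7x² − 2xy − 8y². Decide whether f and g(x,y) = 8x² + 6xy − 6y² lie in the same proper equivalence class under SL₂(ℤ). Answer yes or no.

D₁ = 228, D₂ = 228
river cycle of f (length 6): (-8, 2, 7), (7, 12, -3), (-3, 12, 7), (7, 2, -8), (-8, 14, 1), (1, 14, -8)
river cycle of g (length 6): (-6, 6, 8), (8, 10, -4), (-4, 14, 2), (2, 14, -4), (-4, 10, 8), (8, 6, -6)
cycles differ ⇒ inequivalent

no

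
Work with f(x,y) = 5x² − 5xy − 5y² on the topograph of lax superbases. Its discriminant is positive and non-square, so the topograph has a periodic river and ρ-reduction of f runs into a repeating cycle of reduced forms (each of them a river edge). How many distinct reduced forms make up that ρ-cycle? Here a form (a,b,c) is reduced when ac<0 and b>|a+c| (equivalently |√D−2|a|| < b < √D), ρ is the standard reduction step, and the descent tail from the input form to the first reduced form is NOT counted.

D = 125, ⌊√D⌋ = 11
descent: ρ → (-5,5,5)  [lands on river]
river: ρ → (5,5,-5)
ρ-cycle length = 2 (tail of 1 descent step not counted)

2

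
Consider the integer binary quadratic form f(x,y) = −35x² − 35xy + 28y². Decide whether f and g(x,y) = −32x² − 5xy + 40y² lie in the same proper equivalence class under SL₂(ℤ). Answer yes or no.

D₁ = 5145, D₂ = 5145
river cycle of f (length 6): (28, 35, -35), (-35, 35, 28), (28, 21, -42), (-42, 63, 7), (7, 63, -42), (-42, 21, 28)
river cycle of g (length 22): (-32, 59, 13), (13, 71, -2), (-2, 69, 48), (48, 27, -23), (-23, 65, 10), (10, 55, -53), (-53, 51, 12), (12, 69, -8), (-8, 59, 52), (52, 45, -15), … (12 more)
cycles differ ⇒ inequivalent

no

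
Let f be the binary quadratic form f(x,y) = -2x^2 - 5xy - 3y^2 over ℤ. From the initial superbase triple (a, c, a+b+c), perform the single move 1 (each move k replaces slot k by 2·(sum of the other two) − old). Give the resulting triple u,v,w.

start (-2,-3,-10) = (f(1,0),f(0,1),f(1,1))
replace slot 1: 2·((-3)+(-10)) − (-2) = -24 → (-24,-3,-10)

-24,-3,-10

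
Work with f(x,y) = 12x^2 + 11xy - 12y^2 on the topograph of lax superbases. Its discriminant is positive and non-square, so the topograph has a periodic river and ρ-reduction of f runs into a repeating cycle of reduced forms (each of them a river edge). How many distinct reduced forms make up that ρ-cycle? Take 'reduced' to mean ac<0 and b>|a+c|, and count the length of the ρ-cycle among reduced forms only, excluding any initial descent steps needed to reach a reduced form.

D = 697, ⌊√D⌋ = 26
river: ρ → (-12,13,11)
river: ρ → (11,9,-14)
river: ρ → (-14,19,6)
river: ρ → (6,17,-17)
river: ρ → (-17,17,6)
river: ρ → (6,19,-14)
river: ρ → (-14,9,11)
river: ρ → (11,13,-12)
river: ρ → (-12,11,12)
river: ρ → (12,13,-11)
river: ρ → (-11,9,14)
river: ρ → (14,19,-6)
river: ρ → (-6,17,17)
river: ρ → (17,17,-6)
river: ρ → (-6,19,14)
river: ρ → (14,9,-11)
river: ρ → (-11,13,12)
river: ρ → (12,11,-12)
ρ-cycle length = 18 (tail of 0 descent steps not counted)

18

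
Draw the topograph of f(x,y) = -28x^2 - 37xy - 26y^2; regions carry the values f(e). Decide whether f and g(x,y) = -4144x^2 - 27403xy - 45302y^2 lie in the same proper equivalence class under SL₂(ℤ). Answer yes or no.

D₁ = -1543, D₂ = -1543
f is negative-definite; reduce −f:
−f: translate: b→-19 (≡37 mod 56), so (28,37,26)→(28,-19,17)
−f: flip: (28,-19,17)→(17,19,28)
−f: translate: b→-15 (≡19 mod 34), so (17,19,28)→(17,-15,26)
−f: reduced (well bottom): (17,-15,26) with a≤c, −a<b≤a
flip sign back: reduced form of f is (-17,15,-26)
g is negative-definite; reduce −g:
−g: translate: b→2539 (≡27403 mod 8288), so (4144,27403,45302)→(4144,2539,389)
−g: flip: (4144,2539,389)→(389,-2539,4144)
−g: translate: b→-205 (≡-2539 mod 778), so (389,-2539,4144)→(389,-205,28)
−g: flip: (389,-205,28)→(28,205,389)
−g: translate: b→-19 (≡205 mod 56), so (28,205,389)→(28,-19,17)
−g: flip: (28,-19,17)→(17,19,28)
−g: translate: b→-15 (≡19 mod 34), so (17,19,28)→(17,-15,26)
−g: reduced (well bottom): (17,-15,26) with a≤c, −a<b≤a
flip sign back: reduced form of g is (-17,15,-26)
reduced forms (-17, 15, -26) vs (-17, 15, -26) ⇒ equivalent

yes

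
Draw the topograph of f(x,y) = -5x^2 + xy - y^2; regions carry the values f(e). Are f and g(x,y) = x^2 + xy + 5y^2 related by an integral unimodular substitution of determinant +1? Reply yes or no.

D₁ = -19, D₂ = -19
f is negative-definite; reduce −f:
−f: flip: (5,-1,1)→(1,1,5)
−f: reduced (well bottom): (1,1,5) with a≤c, −a<b≤a
flip sign back: reduced form of f is (-1,-1,-5)
g: reduced (well bottom): (1,1,5) with a≤c, −a<b≤a
reduced forms (-1, -1, -5) vs (1, 1, 5) ⇒ inequivalent

no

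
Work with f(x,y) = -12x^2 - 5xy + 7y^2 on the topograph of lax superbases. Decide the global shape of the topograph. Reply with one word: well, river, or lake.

D = b²−4ac = (-5)² − 4·(-12)·7 = 361
D = 19² is a perfect square ⇒ form factors over ℤ ⇒ lakes

lake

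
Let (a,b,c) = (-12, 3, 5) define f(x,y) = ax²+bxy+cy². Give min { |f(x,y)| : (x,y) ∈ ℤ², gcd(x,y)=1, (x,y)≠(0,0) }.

descent: ρ → (5,7,-10)  [lands on river]
river: ρ → (-10,13,2)
river: ρ → (2,15,-3)
river: ρ → (-3,15,2)
river: ρ → (2,13,-10)
river: ρ → (-10,7,5)
river: ρ → (5,13,-4)
river: ρ → (-4,11,8)
river: ρ → (8,5,-7)
river: ρ → (-7,9,6)
river: ρ → (6,15,-1)
river: ρ → (-1,15,6)
river: ρ → (6,9,-7)
river: ρ → (-7,5,8)
river: ρ → (8,11,-4)
river: ρ → (-4,13,5)
closes: descent 1, river 16
min |a| on river = 1

1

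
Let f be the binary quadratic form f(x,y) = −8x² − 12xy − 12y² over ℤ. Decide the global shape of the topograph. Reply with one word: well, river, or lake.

D = b²−4ac = (-12)² − 4·(-8)·(-12) = -240
D < 0 ⇒ definite ⇒ every region one sign ⇒ single well

well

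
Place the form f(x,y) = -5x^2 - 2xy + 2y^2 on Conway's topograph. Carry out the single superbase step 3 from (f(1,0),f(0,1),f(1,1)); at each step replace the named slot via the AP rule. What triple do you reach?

start (-5,2,-5) = (f(1,0),f(0,1),f(1,1))
replace slot 3: 2·((-5)+2) − (-5) = -1 → (-5,2,-1)

-5,2,-1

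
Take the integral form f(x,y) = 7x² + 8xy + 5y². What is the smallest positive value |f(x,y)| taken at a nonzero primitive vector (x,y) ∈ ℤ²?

translate: b→-6 (≡8 mod 14), so (7,8,5)→(7,-6,4)
flip: (7,-6,4)→(4,6,7)
translate: b→-2 (≡6 mod 8), so (4,6,7)→(4,-2,5)
reduced (well bottom): (4,-2,5) with a≤c, −a<b≤a
well minimum = a = 4

4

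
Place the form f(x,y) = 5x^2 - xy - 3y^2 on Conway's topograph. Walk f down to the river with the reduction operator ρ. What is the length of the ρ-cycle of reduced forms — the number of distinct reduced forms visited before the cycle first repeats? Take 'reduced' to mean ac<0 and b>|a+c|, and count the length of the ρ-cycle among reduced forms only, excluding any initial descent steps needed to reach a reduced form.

D = 61, ⌊√D⌋ = 7
descent: ρ → (-3,7,1)  [lands on river]
river: ρ → (1,7,-3)
river: ρ → (-3,5,3)
river: ρ → (3,7,-1)
river: ρ → (-1,7,3)
river: ρ → (3,5,-3)
ρ-cycle length = 6 (tail of 1 descent step not counted)

6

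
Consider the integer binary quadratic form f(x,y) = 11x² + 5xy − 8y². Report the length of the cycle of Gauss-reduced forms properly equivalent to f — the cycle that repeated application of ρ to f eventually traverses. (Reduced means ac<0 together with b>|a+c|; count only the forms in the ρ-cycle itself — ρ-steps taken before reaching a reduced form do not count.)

D = 377, ⌊√D⌋ = 19
river: ρ → (-8,11,8)
river: ρ → (8,5,-11)
river: ρ → (-11,17,2)
river: ρ → (2,19,-2)
river: ρ → (-2,17,11)
river: ρ → (11,5,-8)
ρ-cycle length = 6 (tail of 0 descent steps not counted)

6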